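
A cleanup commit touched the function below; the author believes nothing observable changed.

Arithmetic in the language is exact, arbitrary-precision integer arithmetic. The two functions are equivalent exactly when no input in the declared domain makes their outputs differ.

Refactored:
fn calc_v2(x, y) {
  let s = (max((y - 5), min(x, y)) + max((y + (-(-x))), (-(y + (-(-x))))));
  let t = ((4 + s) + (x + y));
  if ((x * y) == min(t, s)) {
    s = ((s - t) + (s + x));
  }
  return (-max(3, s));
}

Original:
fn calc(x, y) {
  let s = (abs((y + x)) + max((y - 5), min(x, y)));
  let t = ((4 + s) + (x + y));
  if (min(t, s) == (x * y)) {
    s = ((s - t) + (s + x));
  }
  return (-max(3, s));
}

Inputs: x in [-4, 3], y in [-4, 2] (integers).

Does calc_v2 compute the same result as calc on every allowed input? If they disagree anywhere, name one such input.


Although arithmetic usage differs; min/max/abs usage differs, 56/56 inputs agree.
verdict: equivalent


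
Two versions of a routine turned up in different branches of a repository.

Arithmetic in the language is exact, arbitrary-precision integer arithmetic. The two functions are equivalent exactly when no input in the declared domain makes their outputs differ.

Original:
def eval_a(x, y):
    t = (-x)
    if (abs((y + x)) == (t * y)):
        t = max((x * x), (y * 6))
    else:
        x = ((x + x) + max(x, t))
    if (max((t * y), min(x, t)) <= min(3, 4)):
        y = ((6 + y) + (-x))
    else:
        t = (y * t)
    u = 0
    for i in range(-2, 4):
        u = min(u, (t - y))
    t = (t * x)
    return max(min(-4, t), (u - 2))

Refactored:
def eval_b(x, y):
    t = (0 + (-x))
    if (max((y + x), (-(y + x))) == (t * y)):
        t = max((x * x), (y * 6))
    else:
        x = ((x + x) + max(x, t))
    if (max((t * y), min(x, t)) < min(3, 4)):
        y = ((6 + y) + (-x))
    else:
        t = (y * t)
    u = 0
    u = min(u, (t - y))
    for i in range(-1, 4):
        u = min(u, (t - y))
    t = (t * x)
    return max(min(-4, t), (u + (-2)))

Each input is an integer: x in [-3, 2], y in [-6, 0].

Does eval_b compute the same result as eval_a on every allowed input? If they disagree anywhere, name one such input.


Not equivalent: x=1, y=-3 separates them (-3 vs -2).
eval_a: t := -1 | (abs((y + x)) == (t * y)): false | x := 3 | (max((t * y), min(x, t)) <= min(3, 4)): true | y := 0 | u := 0 | iter i=-2: | u := -1 | iter i=-1: | u := -1 | iter i=0: | u := -1 | iter i=1: | u := -1 | iter i=2: | u := -1 | iter i=3: | u := -1 | t := -3 | result -3
eval_b: t := -1 | (max((y + x), (-(y + x))) == (t * y)): false | x := 3 | (max((t * y), min(x, t)) < min(3, 4)): false | t := 3 | u := 0 | u := 0 | iter i=-1: | u := 0 | iter i=0: | u := 0 | iter i=1: | u := 0 | iter i=2: | u := 0 | iter i=3: | u := 0 | t := 9 | result -2
verdict: not equivalent; witness: x=1, y=-3


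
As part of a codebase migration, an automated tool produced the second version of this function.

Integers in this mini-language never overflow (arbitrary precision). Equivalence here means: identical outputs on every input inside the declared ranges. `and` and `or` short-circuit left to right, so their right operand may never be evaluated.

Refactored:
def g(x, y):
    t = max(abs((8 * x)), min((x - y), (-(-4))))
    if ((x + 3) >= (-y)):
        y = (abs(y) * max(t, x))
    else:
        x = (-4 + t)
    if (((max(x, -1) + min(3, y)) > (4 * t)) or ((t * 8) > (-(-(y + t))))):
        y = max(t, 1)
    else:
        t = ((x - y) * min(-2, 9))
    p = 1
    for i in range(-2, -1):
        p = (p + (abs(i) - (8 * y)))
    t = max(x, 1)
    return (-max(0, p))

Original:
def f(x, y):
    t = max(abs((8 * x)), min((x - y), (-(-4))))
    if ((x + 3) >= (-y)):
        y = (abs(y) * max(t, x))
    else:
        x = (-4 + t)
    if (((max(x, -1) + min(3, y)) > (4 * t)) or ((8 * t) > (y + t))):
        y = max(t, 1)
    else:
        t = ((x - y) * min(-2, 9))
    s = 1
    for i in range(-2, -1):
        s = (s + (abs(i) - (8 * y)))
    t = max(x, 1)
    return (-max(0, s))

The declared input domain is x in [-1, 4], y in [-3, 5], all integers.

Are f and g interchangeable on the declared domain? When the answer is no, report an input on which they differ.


Although local variable names differ, 54/54 inputs agree.
verdict: equivalent


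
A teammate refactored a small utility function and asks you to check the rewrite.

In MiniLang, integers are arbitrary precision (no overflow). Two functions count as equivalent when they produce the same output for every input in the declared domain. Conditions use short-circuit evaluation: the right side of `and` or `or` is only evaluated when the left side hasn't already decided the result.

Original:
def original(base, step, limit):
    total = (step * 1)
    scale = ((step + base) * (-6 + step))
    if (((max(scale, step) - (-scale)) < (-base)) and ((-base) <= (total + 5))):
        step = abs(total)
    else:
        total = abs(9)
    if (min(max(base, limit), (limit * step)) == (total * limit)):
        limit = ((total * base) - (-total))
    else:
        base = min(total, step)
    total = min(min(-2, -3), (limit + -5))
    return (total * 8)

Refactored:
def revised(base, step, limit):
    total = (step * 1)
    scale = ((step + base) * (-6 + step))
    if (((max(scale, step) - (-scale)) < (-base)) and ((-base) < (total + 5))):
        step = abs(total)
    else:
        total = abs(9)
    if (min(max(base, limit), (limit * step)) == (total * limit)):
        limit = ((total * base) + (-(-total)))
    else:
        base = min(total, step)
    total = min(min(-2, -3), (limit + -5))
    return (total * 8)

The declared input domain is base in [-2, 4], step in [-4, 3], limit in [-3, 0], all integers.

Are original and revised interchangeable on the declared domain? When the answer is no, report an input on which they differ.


Equivalent. The suspicious edit (`((-base) <= (total + 5))` became `((-base) < (total + 5))`) never changes the result for any input inside the declared domain.
An exhaustive pass over the 224 declared inputs shows identical outputs.
Tracing base=0, step=-3, limit=0: original: total=-3, then scale=27, then (((max(scale, step) - (-scale)) < (-base)) and ((-base) <= (total + 5))) is false, then total=9, then (min(max(base, limit), (limit * step)) == (total * limit)) is true, then limit=9, then total=-3, then returns -24 | revised: total=-3, then scale=27, then (((max(scale, step) - (-scale)) < (-base)) and ((-base) < (total + 5))) is false, then total=9, then (min(max(base, limit), (limit * step)) == (total * limit)) is true, then limit=9, then total=-3, then returns -24 — matching result -24.
verdict: equivalent


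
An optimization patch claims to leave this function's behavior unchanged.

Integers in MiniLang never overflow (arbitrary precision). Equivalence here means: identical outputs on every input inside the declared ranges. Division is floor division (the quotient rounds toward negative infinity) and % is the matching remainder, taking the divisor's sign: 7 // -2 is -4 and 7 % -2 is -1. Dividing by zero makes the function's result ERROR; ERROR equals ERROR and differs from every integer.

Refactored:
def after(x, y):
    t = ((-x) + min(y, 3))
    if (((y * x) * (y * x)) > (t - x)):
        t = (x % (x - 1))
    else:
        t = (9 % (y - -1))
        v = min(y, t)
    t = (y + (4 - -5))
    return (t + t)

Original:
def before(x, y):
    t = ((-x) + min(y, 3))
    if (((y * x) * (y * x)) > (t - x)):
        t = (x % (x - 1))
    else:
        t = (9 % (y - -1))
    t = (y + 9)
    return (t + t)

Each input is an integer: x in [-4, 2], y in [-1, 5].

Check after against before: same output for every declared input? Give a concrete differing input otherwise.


Equivalent — the differences include statement counts differ; also local variable names differ; also arithmetic usage differs; also min/max/abs usage differs; also constant usage differs, yet no declared input distinguishes the two.
As a probe, take x=-4, y=4: before runs t = 7; (((y * x) * (y * x)) > (t - x)) -> true; t = -4; t = 13; return 26; after runs t = 7; (((y * x) * (y * x)) > (t - x)) -> true; t = -4; t = 13; return 26; both end at 26.
Checked all 49 inputs in the declared domain: the outputs agree on every one.
verdict: equivalent


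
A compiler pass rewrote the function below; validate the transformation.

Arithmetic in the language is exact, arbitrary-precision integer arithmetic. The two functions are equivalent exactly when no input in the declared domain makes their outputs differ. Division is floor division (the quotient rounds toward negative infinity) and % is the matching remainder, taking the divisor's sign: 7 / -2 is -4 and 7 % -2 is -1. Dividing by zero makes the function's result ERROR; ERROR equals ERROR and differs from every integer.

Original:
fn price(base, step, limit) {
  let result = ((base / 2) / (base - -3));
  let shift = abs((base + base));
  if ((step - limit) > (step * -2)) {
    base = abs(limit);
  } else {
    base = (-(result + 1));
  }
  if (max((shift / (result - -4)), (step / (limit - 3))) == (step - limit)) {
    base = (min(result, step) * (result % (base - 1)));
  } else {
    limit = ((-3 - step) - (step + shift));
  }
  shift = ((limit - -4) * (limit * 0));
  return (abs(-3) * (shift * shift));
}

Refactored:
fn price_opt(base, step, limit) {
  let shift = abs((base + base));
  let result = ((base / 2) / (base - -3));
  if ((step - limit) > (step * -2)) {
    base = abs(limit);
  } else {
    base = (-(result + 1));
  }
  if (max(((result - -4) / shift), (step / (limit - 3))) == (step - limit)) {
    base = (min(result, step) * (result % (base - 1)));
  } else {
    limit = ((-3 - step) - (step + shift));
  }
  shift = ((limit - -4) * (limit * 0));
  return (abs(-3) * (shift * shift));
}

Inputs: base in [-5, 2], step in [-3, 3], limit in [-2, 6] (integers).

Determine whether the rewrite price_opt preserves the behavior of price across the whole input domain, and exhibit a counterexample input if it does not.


Not equivalent: base=-5, step=1, limit=-1 separates them (ERROR vs 0).
price: result becomes 1; next shift becomes 10; next ((step - limit) > (step * -2)) evaluates to true; next base becomes 1; next (max((shift / (result - -4)), (step / (limit - 3))) == (step - limit)) evaluates to true; next hits division by zero so the output is ERROR
price_opt: shift becomes 10; next result becomes 1; next ((step - limit) > (step * -2)) evaluates to true; next base becomes 1; next (max(((result - -4) / shift), (step / (limit - 3))) == (step - limit)) evaluates to false; next limit becomes -15; next shift becomes 0; next final value 0
verdict: not equivalent; witness: base=-5, step=1, limit=-1


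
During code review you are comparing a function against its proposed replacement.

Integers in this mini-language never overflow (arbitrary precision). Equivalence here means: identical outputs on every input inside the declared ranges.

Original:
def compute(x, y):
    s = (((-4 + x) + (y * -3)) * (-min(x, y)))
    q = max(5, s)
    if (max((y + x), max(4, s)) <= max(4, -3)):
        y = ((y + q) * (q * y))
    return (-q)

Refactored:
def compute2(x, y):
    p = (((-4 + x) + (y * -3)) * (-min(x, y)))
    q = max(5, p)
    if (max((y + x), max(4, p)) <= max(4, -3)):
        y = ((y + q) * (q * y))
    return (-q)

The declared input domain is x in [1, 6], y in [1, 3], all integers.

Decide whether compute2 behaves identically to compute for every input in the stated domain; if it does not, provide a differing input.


Reading the diff, among the changes: local variable names differ.
Tracing x=5, y=1: compute: s = 2; q = 5; (max((y + x), max(4, s)) <= max(4, -3)) -> false; return -5 | compute2: p = 2; q = 5; (max((y + x), max(4, p)) <= max(4, -3)) -> false; return -5 — matching result -5.
An exhaustive pass over the 18 declared inputs shows identical outputs.
verdict: equivalent


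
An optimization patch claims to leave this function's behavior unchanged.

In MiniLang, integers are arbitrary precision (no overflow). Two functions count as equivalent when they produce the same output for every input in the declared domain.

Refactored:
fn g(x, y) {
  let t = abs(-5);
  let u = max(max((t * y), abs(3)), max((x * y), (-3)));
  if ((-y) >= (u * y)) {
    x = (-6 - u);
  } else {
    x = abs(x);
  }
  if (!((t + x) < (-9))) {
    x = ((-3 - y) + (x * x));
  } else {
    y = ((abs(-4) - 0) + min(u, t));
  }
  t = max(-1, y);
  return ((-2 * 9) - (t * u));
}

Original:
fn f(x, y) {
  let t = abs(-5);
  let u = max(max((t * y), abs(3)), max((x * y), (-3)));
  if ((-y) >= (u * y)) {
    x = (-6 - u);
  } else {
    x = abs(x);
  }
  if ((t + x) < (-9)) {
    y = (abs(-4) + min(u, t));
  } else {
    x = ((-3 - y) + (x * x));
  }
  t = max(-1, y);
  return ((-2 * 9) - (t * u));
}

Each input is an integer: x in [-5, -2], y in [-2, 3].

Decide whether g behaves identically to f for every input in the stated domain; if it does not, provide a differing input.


This is a faithful refactor — arithmetic usage differs, and constant usage differs, and boolean connective usage differs, but the computed results match everywhere.
Tracing x=-3, y=-2: f: t := 5 | u := 6 | ((-y) >= (u * y)): true | x := -12 | ((t + x) < (-9)): false | x := 143 | t := -1 | result -12 | g: t := 5 | u := 6 | ((-y) >= (u * y)): true | x := -12 | (!((t + x) < (-9))): true | x := 143 | t := -1 | result -12 — matching result -12.
Across all 24 domain points the two functions coincide.
verdict: equivalent


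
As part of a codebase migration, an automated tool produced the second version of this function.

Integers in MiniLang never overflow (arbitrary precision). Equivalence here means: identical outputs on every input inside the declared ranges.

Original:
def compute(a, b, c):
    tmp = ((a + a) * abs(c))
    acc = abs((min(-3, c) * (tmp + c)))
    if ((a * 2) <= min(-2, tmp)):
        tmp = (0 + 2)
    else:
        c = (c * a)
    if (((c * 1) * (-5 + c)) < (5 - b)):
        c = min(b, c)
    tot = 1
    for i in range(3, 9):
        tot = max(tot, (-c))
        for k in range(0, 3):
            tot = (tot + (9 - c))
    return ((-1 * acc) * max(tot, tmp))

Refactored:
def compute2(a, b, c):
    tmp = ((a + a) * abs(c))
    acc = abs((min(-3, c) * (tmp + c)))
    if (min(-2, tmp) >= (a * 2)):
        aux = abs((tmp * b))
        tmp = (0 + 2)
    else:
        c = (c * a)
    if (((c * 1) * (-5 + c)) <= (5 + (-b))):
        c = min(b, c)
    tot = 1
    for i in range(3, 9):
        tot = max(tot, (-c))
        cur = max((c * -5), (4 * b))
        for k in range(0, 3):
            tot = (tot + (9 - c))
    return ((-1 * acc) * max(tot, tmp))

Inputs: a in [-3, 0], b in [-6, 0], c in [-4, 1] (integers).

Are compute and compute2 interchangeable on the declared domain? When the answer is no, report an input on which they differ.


Not equivalent: a=-3, b=-1, c=-2 separates them (-2310 vs -7602).
compute: tmp=-12, then acc=42, then ((a * 2) <= min(-2, tmp)) is false, then c=6, then (((c * 1) * (-5 + c)) < (5 - b)) is false, then tot=1, then (i=3), then tot=1, then (k=0), then tot=4, then (k=1), then tot=7, then (k=2), then tot=10, then (i=4), then tot=10, then (k=0), then tot=13, then (k=1), then tot=16, then (k=2), then tot=19, then (i=5), then tot=19, then (k=0), then tot=22, then (k=1), then tot=25, then (k=2), then tot=28, then (i=6), then tot=28, then (k=0), then tot=31, then (k=1), then tot=34, then (k=2), then tot=37, then (i=7), then tot=37, then (k=0), then tot=40, then (k=1), then tot=43, then (k=2), then tot=46, then (i=8), then tot=46, then (k=0), then tot=49, then (k=1), then tot=52, then (k=2), then tot=55, then returns -2310
compute2: tmp=-12, then acc=42, then (min(-2, tmp) >= (a * 2)) is false, then c=6, then (((c * 1) * (-5 + c)) <= (5 + (-b))) is true, then c=-1, then tot=1, then (i=3), then tot=1, then cur=5, then (k=0), then tot=11, then (k=1), then tot=21, then (k=2), then tot=31, then (i=4), then tot=31, then cur=5, then (k=0), then tot=41, then (k=1), then tot=51, then (k=2), then tot=61, then (i=5), then tot=61, then cur=5, then (k=0), then tot=71, then (k=1), then tot=81, then (k=2), then tot=91, then (i=6), then tot=91, then cur=5, then (k=0), then tot=101, then (k=1), then tot=111, then (k=2), then tot=121, then (i=7), then tot=121, then cur=5, then (k=0), then tot=131, then (k=1), then tot=141, then (k=2), then tot=151, then (i=8), then tot=151, then cur=5, then (k=0), then tot=161, then (k=1), then tot=171, then (k=2), then tot=181, then returns -7602
verdict: not equivalent; witness: a=-3, b=-1, c=-2


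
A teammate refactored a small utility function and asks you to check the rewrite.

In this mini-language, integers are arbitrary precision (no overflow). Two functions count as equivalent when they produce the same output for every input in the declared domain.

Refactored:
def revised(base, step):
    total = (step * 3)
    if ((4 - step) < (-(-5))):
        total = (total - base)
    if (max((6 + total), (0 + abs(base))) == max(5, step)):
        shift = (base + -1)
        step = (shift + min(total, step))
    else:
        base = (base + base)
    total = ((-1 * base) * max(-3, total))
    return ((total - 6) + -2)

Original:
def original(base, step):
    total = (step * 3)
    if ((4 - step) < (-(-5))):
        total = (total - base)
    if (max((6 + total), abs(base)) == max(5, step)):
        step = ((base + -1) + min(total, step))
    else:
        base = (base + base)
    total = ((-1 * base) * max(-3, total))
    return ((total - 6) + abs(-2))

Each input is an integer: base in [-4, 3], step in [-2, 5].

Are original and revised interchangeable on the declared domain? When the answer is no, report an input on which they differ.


On input base=-4, step=-2, original returns -28 while revised returns -32.
verdict: not equivalent; witness: base=-4, step=-2


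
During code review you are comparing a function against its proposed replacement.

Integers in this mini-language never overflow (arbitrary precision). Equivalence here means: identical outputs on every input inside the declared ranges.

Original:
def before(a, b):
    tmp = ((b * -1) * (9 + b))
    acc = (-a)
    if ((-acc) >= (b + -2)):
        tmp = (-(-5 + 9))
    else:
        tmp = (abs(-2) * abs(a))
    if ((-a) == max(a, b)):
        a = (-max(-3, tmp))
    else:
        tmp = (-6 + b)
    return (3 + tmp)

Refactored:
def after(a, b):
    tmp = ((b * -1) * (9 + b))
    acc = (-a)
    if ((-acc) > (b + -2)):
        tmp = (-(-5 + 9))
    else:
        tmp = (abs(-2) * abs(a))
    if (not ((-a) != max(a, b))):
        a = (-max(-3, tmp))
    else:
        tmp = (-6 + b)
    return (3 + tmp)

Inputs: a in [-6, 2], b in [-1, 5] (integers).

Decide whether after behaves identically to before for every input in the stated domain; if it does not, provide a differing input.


Run the pair on a=-1, b=1.
before: tmp becomes -10; next acc becomes 1; next ((-acc) >= (b + -2)) evaluates to true; next tmp becomes -4; next ((-a) == max(a, b)) evaluates to true; next a becomes 3; next final value -1
after: tmp becomes -10; next acc becomes 1; next ((-acc) > (b + -2)) evaluates to false; next tmp becomes 2; next (not ((-a) != max(a, b))) evaluates to true; next a becomes -2; next final value 5
-1 vs 5 — the two versions disagree here.
verdict: not equivalent; witness: a=-1, b=1


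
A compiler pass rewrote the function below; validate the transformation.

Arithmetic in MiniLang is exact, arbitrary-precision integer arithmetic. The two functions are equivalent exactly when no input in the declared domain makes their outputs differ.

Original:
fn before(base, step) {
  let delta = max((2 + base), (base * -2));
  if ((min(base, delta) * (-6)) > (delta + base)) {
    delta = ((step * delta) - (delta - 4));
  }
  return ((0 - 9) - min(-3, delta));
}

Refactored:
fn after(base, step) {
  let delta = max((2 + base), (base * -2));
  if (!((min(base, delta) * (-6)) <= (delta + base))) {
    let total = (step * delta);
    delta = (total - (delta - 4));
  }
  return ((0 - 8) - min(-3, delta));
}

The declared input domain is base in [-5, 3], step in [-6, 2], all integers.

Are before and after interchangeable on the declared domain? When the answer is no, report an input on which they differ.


Run the pair on base=-5, step=-6.
before: delta = 10; ((min(base, delta) * (-6)) > (delta + base)) -> true; delta = -66; return 57
after: delta = 10; (!((min(base, delta) * (-6)) <= (delta + base))) -> true; total = -60; delta = -66; return 58
57 and 58 differ, so these are not the same function on this domain.
verdict: not equivalent; witness: base=-5, step=-6


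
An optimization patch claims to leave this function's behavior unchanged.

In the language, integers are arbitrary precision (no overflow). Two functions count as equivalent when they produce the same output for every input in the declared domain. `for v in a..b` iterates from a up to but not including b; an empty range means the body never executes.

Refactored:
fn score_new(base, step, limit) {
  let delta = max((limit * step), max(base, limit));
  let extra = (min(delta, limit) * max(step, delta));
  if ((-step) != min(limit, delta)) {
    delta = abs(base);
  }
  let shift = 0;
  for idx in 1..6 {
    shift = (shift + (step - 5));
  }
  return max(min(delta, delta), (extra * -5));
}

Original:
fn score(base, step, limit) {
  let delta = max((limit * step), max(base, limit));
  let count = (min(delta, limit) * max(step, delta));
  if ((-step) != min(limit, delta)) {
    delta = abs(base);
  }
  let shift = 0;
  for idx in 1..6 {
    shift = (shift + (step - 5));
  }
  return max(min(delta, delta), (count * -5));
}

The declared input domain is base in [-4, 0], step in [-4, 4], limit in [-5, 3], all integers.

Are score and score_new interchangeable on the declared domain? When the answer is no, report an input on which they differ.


Although local variable names differ, 405/405 inputs agree.
verdict: equivalent


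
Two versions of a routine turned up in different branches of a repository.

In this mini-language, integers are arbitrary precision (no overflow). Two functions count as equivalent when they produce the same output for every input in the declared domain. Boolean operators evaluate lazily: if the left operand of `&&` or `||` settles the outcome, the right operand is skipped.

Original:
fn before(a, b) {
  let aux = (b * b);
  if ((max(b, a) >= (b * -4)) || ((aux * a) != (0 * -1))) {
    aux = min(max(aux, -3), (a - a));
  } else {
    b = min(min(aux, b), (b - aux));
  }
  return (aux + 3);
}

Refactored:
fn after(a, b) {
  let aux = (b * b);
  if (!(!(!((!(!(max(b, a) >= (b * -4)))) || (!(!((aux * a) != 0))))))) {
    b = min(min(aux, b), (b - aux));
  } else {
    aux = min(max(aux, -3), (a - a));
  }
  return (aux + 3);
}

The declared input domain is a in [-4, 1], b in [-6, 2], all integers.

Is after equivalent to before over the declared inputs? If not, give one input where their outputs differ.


Comparing the listings, the differences include: boolean connective usage differs; and constant usage differs; and arithmetic usage differs.
Spot check at a=0, b=-1 — before: aux := 1 | ((max(b, a) >= (b * -4)) || ((aux * a) != (0 * -1))): false | b := -2 | result 4. after: aux := 1 | (!(!(!((!(!(max(b, a) >= (b * -4)))) || (!(!((aux * a) != 0))))))): true | b := -2 | result 4. Both give 4.
Sweeping the whole domain (54 inputs) finds no disagreement.
verdict: equivalent


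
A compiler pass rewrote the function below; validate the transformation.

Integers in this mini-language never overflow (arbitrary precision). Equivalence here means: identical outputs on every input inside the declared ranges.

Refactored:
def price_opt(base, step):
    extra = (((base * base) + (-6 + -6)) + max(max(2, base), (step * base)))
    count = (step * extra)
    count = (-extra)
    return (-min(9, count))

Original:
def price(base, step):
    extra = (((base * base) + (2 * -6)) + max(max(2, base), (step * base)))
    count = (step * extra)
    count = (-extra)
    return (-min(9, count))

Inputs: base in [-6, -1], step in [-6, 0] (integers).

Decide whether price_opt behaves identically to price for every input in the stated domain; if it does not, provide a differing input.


Equivalent — the differences include constant usage differs; also arithmetic usage differs, yet no declared input distinguishes the two.
As a probe, take base=-1, step=-2: price runs extra := -9 | count := 18 | count := 9 | result -9; price_opt runs extra := -9 | count := 18 | count := 9 | result -9; both end at -9.
Sweeping the whole domain (42 inputs) finds no disagreement.
verdict: equivalent


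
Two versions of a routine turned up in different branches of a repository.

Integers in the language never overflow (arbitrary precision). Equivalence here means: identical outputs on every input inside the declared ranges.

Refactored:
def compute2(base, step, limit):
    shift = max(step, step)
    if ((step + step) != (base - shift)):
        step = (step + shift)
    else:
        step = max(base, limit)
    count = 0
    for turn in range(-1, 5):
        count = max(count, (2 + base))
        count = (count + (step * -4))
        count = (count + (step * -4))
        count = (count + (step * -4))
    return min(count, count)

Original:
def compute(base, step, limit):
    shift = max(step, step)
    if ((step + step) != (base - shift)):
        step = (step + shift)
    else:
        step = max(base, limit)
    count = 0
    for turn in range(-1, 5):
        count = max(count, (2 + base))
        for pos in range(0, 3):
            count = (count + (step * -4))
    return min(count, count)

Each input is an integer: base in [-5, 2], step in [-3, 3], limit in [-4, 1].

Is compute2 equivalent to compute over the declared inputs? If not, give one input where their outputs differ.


Changes here: local variable names differ, and statement counts differ, and loop structure differs, and constant usage differs, and arithmetic usage differs; the full 336-point sweep finds no disagreement.
verdict: equivalent


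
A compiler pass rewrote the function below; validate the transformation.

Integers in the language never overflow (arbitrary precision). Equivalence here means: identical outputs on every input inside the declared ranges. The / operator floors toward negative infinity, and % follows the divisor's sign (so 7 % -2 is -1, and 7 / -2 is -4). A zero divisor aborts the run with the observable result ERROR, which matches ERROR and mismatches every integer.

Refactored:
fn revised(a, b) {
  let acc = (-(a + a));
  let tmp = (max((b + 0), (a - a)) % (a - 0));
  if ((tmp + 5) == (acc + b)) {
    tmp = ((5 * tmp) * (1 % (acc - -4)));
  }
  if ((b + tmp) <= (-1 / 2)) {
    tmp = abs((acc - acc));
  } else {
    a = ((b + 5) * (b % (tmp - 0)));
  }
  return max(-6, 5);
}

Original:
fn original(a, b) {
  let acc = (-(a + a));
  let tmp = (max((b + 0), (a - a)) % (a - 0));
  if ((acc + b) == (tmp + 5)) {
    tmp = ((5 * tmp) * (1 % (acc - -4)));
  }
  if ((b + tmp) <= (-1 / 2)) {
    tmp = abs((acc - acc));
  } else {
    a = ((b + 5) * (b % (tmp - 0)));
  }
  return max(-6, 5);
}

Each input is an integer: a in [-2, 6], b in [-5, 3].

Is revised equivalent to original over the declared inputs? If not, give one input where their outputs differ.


The two versions differ — the changes include same computation, different form.
Tracing a=3, b=-5: original: acc=-6, then tmp=0, then ((acc + b) == (tmp + 5)) is false, then ((b + tmp) <= (-1 / 2)) is true, then tmp=0, then returns 5 | revised: acc=-6, then tmp=0, then ((tmp + 5) == (acc + b)) is false, then ((b + tmp) <= (-1 / 2)) is true, then tmp=0, then returns 5 — matching result 5.
Sweeping the whole domain (81 inputs) finds no disagreement.
verdict: equivalent


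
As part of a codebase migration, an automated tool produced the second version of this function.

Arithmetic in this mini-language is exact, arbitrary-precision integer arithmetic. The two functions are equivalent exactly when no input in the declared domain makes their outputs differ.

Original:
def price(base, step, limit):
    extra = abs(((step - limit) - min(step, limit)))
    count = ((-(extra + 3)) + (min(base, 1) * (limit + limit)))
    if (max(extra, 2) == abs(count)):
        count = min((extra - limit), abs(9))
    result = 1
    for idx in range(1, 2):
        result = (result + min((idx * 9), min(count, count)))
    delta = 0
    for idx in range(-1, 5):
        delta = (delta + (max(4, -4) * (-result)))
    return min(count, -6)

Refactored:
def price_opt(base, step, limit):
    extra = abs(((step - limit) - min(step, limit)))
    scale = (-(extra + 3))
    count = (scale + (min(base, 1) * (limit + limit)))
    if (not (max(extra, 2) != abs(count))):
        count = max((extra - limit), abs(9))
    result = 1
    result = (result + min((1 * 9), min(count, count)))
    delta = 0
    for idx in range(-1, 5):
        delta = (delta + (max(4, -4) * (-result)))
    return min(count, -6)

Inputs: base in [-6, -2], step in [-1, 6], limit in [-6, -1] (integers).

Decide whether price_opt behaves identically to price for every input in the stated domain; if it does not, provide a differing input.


Equivalent. The suspicious edit (`min((extra - limit), abs(9))` became `max((extra - limit), abs(9))`) never changes the result for any input inside the declared domain.
Checked all 240 inputs in the declared domain: the outputs agree on every one.
One worked example (base=-3, step=2, limit=-3) — price: extra=8, then count=7, then (max(extra, 2) == abs(count)) is false, then result=1, then (idx=1), then result=8, then delta=0, then (idx=-1), then delta=-32, then (idx=0), then delta=-64, then (idx=1), then delta=-96, then (idx=2), then delta=-128, then (idx=3), then delta=-160, then (idx=4), then delta=-192, then returns -6; price_opt: extra=8, then scale=-11, then count=7, then (not (max(extra, 2) != abs(count))) is false, then result=1, then result=8, then delta=0, then (idx=-1), then delta=-32, then (idx=0), then delta=-64, then (idx=1), then delta=-96, then (idx=2), then delta=-128, then (idx=3), then delta=-160, then (idx=4), then delta=-192, then returns -6; agreement on -6.
verdict: equivalent


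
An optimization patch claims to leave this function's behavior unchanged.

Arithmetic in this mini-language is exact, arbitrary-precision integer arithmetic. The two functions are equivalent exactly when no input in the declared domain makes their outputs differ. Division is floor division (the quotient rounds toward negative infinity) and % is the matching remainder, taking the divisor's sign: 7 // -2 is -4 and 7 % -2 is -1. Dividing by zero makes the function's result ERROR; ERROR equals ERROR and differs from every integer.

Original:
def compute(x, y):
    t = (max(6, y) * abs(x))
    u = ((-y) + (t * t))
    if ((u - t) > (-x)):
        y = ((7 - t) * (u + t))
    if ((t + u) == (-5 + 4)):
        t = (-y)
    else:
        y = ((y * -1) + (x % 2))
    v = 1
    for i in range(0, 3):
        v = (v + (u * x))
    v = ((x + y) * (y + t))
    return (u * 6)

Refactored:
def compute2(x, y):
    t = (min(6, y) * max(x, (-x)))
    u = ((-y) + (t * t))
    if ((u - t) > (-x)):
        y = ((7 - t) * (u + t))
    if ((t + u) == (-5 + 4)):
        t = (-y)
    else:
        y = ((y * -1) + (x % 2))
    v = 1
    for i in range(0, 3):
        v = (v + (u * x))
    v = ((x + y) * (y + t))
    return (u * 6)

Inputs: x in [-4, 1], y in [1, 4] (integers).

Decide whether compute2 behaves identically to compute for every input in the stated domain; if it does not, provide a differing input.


These are not equivalent — on x=-4, y=1 the outputs split (3450 vs 90).
compute: t becomes 24; next u becomes 575; next ((u - t) > (-x)) evaluates to true; next y becomes -10183; next ((t + u) == (-5 + 4)) evaluates to false; next y becomes 10183; next v becomes 1; next at i=0:; next v becomes -2299; next at i=1:; next v becomes -4599; next at i=2:; next v becomes -6899; next v becomes 103897053; next final value 3450
compute2: t becomes 4; next u becomes 15; next ((u - t) > (-x)) evaluates to true; next y becomes 57; next ((t + u) == (-5 + 4)) evaluates to false; next y becomes -57; next v becomes 1; next at i=0:; next v becomes -59; next at i=1:; next v becomes -119; next at i=2:; next v becomes -179; next v becomes 3233; next final value 90
verdict: not equivalent; witness: x=-4, y=1


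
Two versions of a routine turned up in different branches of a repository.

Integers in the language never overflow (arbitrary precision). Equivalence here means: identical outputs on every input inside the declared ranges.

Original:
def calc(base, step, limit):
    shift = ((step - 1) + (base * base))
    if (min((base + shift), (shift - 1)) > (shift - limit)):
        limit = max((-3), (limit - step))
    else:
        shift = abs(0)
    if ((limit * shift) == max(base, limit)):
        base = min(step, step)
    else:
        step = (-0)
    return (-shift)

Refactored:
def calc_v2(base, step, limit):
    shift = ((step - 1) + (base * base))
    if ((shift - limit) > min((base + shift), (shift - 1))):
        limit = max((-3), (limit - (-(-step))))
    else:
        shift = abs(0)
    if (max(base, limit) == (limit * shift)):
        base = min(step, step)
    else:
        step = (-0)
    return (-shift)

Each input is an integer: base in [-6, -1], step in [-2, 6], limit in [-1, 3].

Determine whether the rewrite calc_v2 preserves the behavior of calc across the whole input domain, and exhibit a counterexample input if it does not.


Consider the input base=-6, step=-2, limit=-1.
calc: shift = 33; (min((base + shift), (shift - 1)) > (shift - limit)) -> false; shift = 0; ((limit * shift) == max(base, limit)) -> false; step = 0; return 0
calc_v2: shift = 33; ((shift - limit) > min((base + shift), (shift - 1))) -> true; limit = 1; (max(base, limit) == (limit * shift)) -> false; step = 0; return -33
0 != -33, so the rewrite changes behavior.
verdict: not equivalent; witness: base=-6, step=-2, limit=-1


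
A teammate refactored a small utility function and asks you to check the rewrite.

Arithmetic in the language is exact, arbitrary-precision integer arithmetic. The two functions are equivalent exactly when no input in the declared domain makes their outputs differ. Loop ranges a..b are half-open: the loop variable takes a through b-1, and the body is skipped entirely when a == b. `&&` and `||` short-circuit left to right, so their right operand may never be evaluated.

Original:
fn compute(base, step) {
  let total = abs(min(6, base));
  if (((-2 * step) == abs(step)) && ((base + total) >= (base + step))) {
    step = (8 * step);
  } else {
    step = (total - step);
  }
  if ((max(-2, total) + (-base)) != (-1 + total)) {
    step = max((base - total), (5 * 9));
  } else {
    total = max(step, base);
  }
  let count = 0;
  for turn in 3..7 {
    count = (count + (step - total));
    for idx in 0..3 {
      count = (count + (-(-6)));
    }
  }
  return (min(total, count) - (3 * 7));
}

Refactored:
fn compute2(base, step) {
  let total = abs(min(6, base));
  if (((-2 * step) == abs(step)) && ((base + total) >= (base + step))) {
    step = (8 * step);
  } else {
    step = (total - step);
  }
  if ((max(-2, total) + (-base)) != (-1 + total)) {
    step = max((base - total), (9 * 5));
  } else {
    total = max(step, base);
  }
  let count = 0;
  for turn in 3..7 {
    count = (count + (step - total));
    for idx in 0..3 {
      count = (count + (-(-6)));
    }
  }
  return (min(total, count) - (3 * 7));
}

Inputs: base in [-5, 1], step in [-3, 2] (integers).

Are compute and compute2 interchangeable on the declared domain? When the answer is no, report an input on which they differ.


Equivalent — the differences include same computation, different form, yet no declared input distinguishes the two.
One worked example (base=-4, step=0) — compute: total becomes 4; next (((-2 * step) == abs(step)) && ((base + total) >= (base + step))) evaluates to true; next step becomes 0; next ((max(-2, total) + (-base)) != (-1 + total)) evaluates to true; next step becomes 45; next count becomes 0; next at turn=3:; next count becomes 41; next at idx=0:; next count becomes 47; next at idx=1:; next count becomes 53; next at idx=2:; next count becomes 59; next at turn=4:; next count becomes 100; next at idx=0:; next count becomes 106; next at idx=1:; next count becomes 112; next at idx=2:; next count becomes 118; next at turn=5:; next count becomes 159; next at idx=0:; next count becomes 165; next at idx=1:; next count becomes 171; next at idx=2:; next count becomes 177; next at turn=6:; next count becomes 218; next at idx=0:; next count becomes 224; next at idx=1:; next count becomes 230; next at idx=2:; next count becomes 236; next final value -17; compute2: total becomes 4; next (((-2 * step) == abs(step)) && ((base + total) >= (base + step))) evaluates to true; next step becomes 0; next ((max(-2, total) + (-base)) != (-1 + total)) evaluates to true; next step becomes 45; next count becomes 0; next at turn=3:; next count becomes 41; next at idx=0:; next count becomes 47; next at idx=1:; next count becomes 53; next at idx=2:; next count becomes 59; next at turn=4:; next count becomes 100; next at idx=0:; next count becomes 106; next at idx=1:; next count becomes 112; next at idx=2:; next count becomes 118; next at turn=5:; next count becomes 159; next at idx=0:; next count becomes 165; next at idx=1:; next count becomes 171; next at idx=2:; next count becomes 177; next at turn=6:; next count becomes 218; next at idx=0:; next count becomes 224; next at idx=1:; next count becomes 230; next at idx=2:; next count becomes 236; next final value -17; agreement on -17.
Across all 42 domain points the two functions coincide.
verdict: equivalent


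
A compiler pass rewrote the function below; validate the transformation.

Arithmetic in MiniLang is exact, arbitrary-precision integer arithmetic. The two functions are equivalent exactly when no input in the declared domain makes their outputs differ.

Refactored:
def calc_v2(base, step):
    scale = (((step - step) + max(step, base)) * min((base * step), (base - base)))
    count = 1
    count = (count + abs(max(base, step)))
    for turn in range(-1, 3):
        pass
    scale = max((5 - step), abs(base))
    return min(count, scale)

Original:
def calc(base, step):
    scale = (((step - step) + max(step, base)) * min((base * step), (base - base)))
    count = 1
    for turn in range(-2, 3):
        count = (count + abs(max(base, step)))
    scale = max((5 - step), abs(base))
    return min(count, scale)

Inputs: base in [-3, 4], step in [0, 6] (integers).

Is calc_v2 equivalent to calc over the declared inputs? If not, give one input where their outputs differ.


Consider the input base=-3, step=1.
calc: scale := -3 | count := 1 | iter turn=-2: | count := 2 | iter turn=-1: | count := 3 | iter turn=0: | count := 4 | iter turn=1: | count := 5 | iter turn=2: | count := 6 | scale := 4 | result 4
calc_v2: scale := -3 | count := 1 | count := 2 | iter turn=-1: | iter turn=0: | iter turn=1: | iter turn=2: | scale := 4 | result 2
4 against 2: the behavior changed.
verdict: not equivalent; witness: base=-3, step=1


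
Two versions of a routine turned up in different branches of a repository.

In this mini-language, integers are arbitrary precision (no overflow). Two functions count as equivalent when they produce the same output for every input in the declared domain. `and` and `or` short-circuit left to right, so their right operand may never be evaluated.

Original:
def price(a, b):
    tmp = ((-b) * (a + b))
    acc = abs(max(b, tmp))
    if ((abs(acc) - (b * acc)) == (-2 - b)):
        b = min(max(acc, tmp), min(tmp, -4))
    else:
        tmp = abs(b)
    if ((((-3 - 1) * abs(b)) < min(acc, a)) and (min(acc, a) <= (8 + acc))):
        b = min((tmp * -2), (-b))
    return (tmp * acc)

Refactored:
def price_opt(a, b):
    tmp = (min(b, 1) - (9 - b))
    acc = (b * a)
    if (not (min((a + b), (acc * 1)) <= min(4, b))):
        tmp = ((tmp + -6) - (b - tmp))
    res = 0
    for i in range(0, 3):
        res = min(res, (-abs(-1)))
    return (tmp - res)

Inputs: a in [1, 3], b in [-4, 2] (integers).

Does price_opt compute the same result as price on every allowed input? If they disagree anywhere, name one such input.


a=1, b=-4 yields 16 from price but -16 from price_opt.
verdict: not equivalent; witness: a=1, b=-4
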